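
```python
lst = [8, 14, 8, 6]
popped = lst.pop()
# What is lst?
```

[8, 14, 8]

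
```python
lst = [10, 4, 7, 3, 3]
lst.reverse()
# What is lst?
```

[3, 3, 7, 4, 10]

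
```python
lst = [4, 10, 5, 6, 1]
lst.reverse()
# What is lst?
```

[1, 6, 5, 10, 4]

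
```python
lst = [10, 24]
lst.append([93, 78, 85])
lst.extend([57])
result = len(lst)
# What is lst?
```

After line 1: lst = [10, 24]
After line 2 (append adds [93, 78, 85] as single element): lst = [10, 24, [93, 78, 85]]
After line 3 (extend unpacks [57], adds 57): lst = [10, 24, [93, 78, 85], 57]
After line 4: result = len(lst) = 4

[10, 24, [93, 78, 85], 57]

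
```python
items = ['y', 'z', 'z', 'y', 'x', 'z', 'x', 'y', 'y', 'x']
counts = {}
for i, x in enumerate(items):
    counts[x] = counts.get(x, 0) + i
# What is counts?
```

Initial: counts = {}, items = ['y', 'z', 'z', 'y', 'x', 'z', 'x', 'y', 'y', 'x']
i=0, x='y': counts = {'y': 0}
i=1, x='z': counts = {'y': 0, 'z': 1}
i=2, x='z': counts = {'y': 0, 'z': 3}
i=3, x='y': counts = {'y': 3, 'z': 3}
i=4, x='x': counts = {'y': 3, 'z': 3, 'x': 4}
i=5, x='z': counts = {'y': 3, 'z': 8, 'x': 4}
i=6, x='x': counts = {'y': 3, 'z': 8, 'x': 10}
i=7, x='y': counts = {'y': 10, 'z': 8, 'x': 10}
i=8, x='y': counts = {'y': 18, 'z': 8, 'x': 10}
i=9, x='x': counts = {'y': 18, 'z': 8, 'x': 19}

{'y': 18, 'z': 8, 'x': 19}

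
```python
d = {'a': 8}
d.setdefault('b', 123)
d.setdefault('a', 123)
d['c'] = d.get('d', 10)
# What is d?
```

After line 1: d = {'a': 8}
After line 2 (setdefault adds 'b'=123): d = {'a': 8, 'b': 123}
After line 3 (setdefault 'a' no-op, already exists): d = {'a': 8, 'b': 123}
After line 4 (get('d', 10) returns default since 'd' not in d): d = {'a': 8, 'b': 123, 'c': 10}

{'a': 8, 'b': 123, 'c': 10}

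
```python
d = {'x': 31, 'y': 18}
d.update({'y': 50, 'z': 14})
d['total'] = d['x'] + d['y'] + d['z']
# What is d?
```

After line 1: d = {'x': 31, 'y': 18}
After line 2 (y overwritten, z added): d = {'x': 31, 'y': 50, 'z': 14}
After line 3 (total = 31 + 50 + 14 = 95): d = {'x': 31, 'y': 50, 'z': 14, 'total': 95}

{'x': 31, 'y': 50, 'z': 14, 'total': 95}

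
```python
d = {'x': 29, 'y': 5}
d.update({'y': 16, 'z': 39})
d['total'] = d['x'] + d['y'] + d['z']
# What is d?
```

After line 1: d = {'x': 29, 'y': 5}
After line 2 (y overwritten, z added): d = {'x': 29, 'y': 16, 'z': 39}
After line 3 (total = 29 + 16 + 39 = 84): d = {'x': 29, 'y': 16, 'z': 39, 'total': 84}

{'x': 29, 'y': 16, 'z': 39, 'total': 84}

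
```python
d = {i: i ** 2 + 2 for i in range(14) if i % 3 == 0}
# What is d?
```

{0: 2, 3: 11, 6: 38, 9: 83, 12: 146}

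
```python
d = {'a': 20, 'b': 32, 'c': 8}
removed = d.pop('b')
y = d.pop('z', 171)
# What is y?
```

After line 1: d = {'a': 20, 'b': 32, 'c': 8}
After line 2 (pop 'b' returns 32): d = {'a': 20, 'c': 8}, removed = 32
After line 3 (pop 'z' missing, returns default 171): d = {'a': 20, 'c': 8}, y = 171

171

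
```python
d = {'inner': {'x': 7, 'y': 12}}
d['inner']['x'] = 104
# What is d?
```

After line 1: d = {'inner': {'x': 7, 'y': 12}}
After line 2 (inner x overwritten): d = {'inner': {'x': 104, 'y': 12}}

{'inner': {'x': 104, 'y': 12}}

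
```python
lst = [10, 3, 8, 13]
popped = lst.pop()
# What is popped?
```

13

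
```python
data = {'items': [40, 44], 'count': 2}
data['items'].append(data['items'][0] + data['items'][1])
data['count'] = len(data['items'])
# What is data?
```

After line 1: data = {'items': [40, 44], 'count': 2}
After line 2 (append 40 + 44 = 84): data = {'items': [40, 44, 84], 'count': 2}
After line 3 (count = len(items) = 3): data = {'items': [40, 44, 84], 'count': 3}

{'items': [40, 44, 84], 'count': 3}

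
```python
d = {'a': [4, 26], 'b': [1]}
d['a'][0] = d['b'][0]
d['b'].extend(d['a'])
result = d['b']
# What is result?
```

After line 1: d = {'a': [4, 26], 'b': [1]}
After line 2 (a[0] = b[0] = 1): d = {'a': [1, 26], 'b': [1]}
After line 3 (b.extend(a) appends [1, 26]): d = {'a': [1, 26], 'b': [1, 1, 26]}
After line 4: result = d['b'] = [1, 1, 26]

[1, 1, 26]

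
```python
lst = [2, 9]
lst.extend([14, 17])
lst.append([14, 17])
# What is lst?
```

After line 1: lst = [2, 9]
After line 2 (extend unpacks [14, 17]): lst = [2, 9, 14, 17]
After line 3 (append adds [14, 17] as single element): lst = [2, 9, 14, 17, [14, 17]]

[2, 9, 14, 17, [14, 17]]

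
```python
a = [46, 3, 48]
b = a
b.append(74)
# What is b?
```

After line 1: a = [46, 3, 48]
After line 2 (b = a is an alias, same object): a = [46, 3, 48], b = [46, 3, 48]
After line 3 (b.append mutates the shared list): a = [46, 3, 48, 74], b = [46, 3, 48, 74]

[46, 3, 48, 74]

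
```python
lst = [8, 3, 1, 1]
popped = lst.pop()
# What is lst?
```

[8, 3, 1]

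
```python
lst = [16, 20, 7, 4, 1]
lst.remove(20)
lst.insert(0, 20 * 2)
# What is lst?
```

After line 1: lst = [16, 20, 7, 4, 1]
After line 2 (remove first 20): lst = [16, 7, 4, 1]
After line 3 (insert 40 at index 0): lst = [40, 16, 7, 4, 1]

[40, 16, 7, 4, 1]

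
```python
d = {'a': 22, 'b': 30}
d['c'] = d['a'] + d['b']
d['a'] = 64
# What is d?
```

After line 1: d = {'a': 22, 'b': 30}
After line 2 (d['c'] = 22 + 30): d = {'a': 22, 'b': 30, 'c': 52}
After line 3: d = {'a': 64, 'b': 30, 'c': 52}

{'a': 64, 'b': 30, 'c': 52}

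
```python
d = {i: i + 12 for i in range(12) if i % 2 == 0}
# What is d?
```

{0: 12, 2: 14, 4: 16, 6: 18, 8: 20, 10: 22}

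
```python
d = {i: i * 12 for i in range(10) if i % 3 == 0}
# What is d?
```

{0: 0, 3: 36, 6: 72, 9: 108}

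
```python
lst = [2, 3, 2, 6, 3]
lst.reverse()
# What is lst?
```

[3, 6, 2, 3, 2]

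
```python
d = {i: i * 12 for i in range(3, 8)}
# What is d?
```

{3: 36, 4: 48, 5: 60, 6: 72, 7: 84}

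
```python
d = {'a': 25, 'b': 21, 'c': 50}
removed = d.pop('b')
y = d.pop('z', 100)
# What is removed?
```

After line 1: d = {'a': 25, 'b': 21, 'c': 50}
After line 2 (pop 'b' returns 21): d = {'a': 25, 'c': 50}, removed = 21
After line 3 (pop 'z' missing, returns default 100): d = {'a': 25, 'c': 50}, y = 100

21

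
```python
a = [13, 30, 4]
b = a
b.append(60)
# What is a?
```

After line 1: a = [13, 30, 4]
After line 2 (b = a is an alias, same object): a = [13, 30, 4], b = [13, 30, 4]
After line 3 (b.append mutates the shared list): a = [13, 30, 4, 60], b = [13, 30, 4, 60]

[13, 30, 4, 60]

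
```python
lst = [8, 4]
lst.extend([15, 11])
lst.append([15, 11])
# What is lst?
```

After line 1: lst = [8, 4]
After line 2 (extend unpacks [15, 11]): lst = [8, 4, 15, 11]
After line 3 (append adds [15, 11] as single element): lst = [8, 4, 15, 11, [15, 11]]

[8, 4, 15, 11, [15, 11]]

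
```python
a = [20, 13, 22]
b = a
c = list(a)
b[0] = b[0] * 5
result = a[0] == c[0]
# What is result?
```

After line 1: a = [20, 13, 22]
After line 2 (b = a, alias): a = [20, 13, 22], b = [20, 13, 22]
After line 3 (c = list(a) is a copy, new object): c = [20, 13, 22]
After line 4 (b[0] = 20 * 5 = 100; mutates shared a/b): a = b = [100, 13, 22], c = [20, 13, 22]
After line 5 (a[0] = 100, c[0] = 20; result = False)

False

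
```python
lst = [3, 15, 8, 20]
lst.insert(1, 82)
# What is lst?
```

[3, 82, 15, 8, 20]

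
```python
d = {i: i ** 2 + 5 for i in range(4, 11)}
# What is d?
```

{4: 21, 5: 30, 6: 41, 7: 54, 8: 69, 9: 86, 10: 105}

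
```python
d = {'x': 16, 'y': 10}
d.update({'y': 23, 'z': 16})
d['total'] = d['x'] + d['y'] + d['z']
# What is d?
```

After line 1: d = {'x': 16, 'y': 10}
After line 2 (y overwritten, z added): d = {'x': 16, 'y': 23, 'z': 16}
After line 3 (total = 16 + 23 + 16 = 55): d = {'x': 16, 'y': 23, 'z': 16, 'total': 55}

{'x': 16, 'y': 23, 'z': 16, 'total': 55}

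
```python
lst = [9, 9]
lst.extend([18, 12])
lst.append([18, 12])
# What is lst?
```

After line 1: lst = [9, 9]
After line 2 (extend unpacks [18, 12]): lst = [9, 9, 18, 12]
After line 3 (append adds [18, 12] as single element): lst = [9, 9, 18, 12, [18, 12]]

[9, 9, 18, 12, [18, 12]]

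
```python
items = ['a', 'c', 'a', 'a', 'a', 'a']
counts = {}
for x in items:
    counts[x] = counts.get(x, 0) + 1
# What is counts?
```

Initial: counts = {}, items = ['a', 'c', 'a', 'a', 'a', 'a']
See 'a': counts = {'a': 1}
See 'c': counts = {'a': 1, 'c': 1}
See 'a': counts = {'a': 2, 'c': 1}
See 'a': counts = {'a': 3, 'c': 1}
See 'a': counts = {'a': 4, 'c': 1}
See 'a': counts = {'a': 5, 'c': 1}

{'a': 5, 'c': 1}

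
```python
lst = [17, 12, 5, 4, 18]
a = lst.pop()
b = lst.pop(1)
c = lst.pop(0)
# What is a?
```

After line 1: lst = [17, 12, 5, 4, 18]
After line 2 (pop() -> a = 18): lst = [17, 12, 5, 4]
After line 3 (pop(1) -> b = 12): lst = [17, 5, 4]
After line 4 (pop(0) -> c = 17): lst = [5, 4]

18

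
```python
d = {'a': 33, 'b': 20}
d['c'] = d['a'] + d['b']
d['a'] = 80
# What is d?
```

After line 1: d = {'a': 33, 'b': 20}
After line 2 (d['c'] = 33 + 20): d = {'a': 33, 'b': 20, 'c': 53}
After line 3: d = {'a': 80, 'b': 20, 'c': 53}

{'a': 80, 'b': 20, 'c': 53}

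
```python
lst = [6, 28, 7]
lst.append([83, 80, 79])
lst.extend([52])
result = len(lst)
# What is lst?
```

After line 1: lst = [6, 28, 7]
After line 2 (append adds [83, 80, 79] as single element): lst = [6, 28, 7, [83, 80, 79]]
After line 3 (extend unpacks [52], adds 52): lst = [6, 28, 7, [83, 80, 79], 52]
After line 4: result = len(lst) = 5

[6, 28, 7, [83, 80, 79], 52]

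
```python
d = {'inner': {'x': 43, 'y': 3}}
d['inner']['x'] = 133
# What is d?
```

After line 1: d = {'inner': {'x': 43, 'y': 3}}
After line 2 (inner x overwritten): d = {'inner': {'x': 133, 'y': 3}}

{'inner': {'x': 133, 'y': 3}}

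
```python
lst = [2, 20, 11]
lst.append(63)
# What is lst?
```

[2, 20, 11, 63]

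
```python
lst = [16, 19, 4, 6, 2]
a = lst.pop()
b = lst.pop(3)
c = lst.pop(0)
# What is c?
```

After line 1: lst = [16, 19, 4, 6, 2]
After line 2 (pop() -> a = 2): lst = [16, 19, 4, 6]
After line 3 (pop(3) -> b = 6): lst = [16, 19, 4]
After line 4 (pop(0) -> c = 16): lst = [19, 4]

16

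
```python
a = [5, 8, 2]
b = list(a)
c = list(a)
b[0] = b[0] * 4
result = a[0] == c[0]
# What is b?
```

After line 1: a = [5, 8, 2]
After line 2 (b = list(a), copy): a = [5, 8, 2], b = [5, 8, 2]
After line 3 (c = list(a) is a copy, new object): c = [5, 8, 2]
After line 4 (b[0] = 5 * 4 = 20; only b mutates (copy)): a = [5, 8, 2], b = [20, 8, 2], c = [5, 8, 2]
After line 5 (a[0] = 5, c[0] = 5; result = True)

[20, 8, 2]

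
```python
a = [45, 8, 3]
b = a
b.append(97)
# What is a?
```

After line 1: a = [45, 8, 3]
After line 2 (b = a is an alias, same object): a = [45, 8, 3], b = [45, 8, 3]
After line 3 (b.append mutates the shared list): a = [45, 8, 3, 97], b = [45, 8, 3, 97]

[45, 8, 3, 97]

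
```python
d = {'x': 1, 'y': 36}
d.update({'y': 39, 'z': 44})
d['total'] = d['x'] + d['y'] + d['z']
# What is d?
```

After line 1: d = {'x': 1, 'y': 36}
After line 2 (y overwritten, z added): d = {'x': 1, 'y': 39, 'z': 44}
After line 3 (total = 1 + 39 + 44 = 84): d = {'x': 1, 'y': 39, 'z': 44, 'total': 84}

{'x': 1, 'y': 39, 'z': 44, 'total': 84}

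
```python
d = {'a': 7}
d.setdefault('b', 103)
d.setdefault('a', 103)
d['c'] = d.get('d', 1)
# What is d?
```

After line 1: d = {'a': 7}
After line 2 (setdefault adds 'b'=103): d = {'a': 7, 'b': 103}
After line 3 (setdefault 'a' no-op, already exists): d = {'a': 7, 'b': 103}
After line 4 (get('d', 1) returns default since 'd' not in d): d = {'a': 7, 'b': 103, 'c': 1}

{'a': 7, 'b': 103, 'c': 1}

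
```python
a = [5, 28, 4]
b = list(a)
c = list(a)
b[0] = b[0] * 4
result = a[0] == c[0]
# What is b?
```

After line 1: a = [5, 28, 4]
After line 2 (b = list(a), copy): a = [5, 28, 4], b = [5, 28, 4]
After line 3 (c = list(a) is a copy, new object): c = [5, 28, 4]
After line 4 (b[0] = 5 * 4 = 20; only b mutates (copy)): a = [5, 28, 4], b = [20, 28, 4], c = [5, 28, 4]
After line 5 (a[0] = 5, c[0] = 5; result = True)

[20, 28, 4]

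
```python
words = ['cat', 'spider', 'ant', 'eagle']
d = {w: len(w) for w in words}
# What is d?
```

{'cat': 3, 'spider': 6, 'ant': 3, 'eagle': 5}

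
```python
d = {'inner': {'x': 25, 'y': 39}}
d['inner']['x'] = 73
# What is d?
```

After line 1: d = {'inner': {'x': 25, 'y': 39}}
After line 2 (inner x overwritten): d = {'inner': {'x': 73, 'y': 39}}

{'inner': {'x': 73, 'y': 39}}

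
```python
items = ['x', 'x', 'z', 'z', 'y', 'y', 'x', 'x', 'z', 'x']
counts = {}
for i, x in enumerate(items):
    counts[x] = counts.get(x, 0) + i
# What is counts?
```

Initial: counts = {}, items = ['x', 'x', 'z', 'z', 'y', 'y', 'x', 'x', 'z', 'x']
i=0, x='x': counts = {'x': 0}
i=1, x='x': counts = {'x': 1}
i=2, x='z': counts = {'x': 1, 'z': 2}
i=3, x='z': counts = {'x': 1, 'z': 5}
i=4, x='y': counts = {'x': 1, 'z': 5, 'y': 4}
i=5, x='y': counts = {'x': 1, 'z': 5, 'y': 9}
i=6, x='x': counts = {'x': 7, 'z': 5, 'y': 9}
i=7, x='x': counts = {'x': 14, 'z': 5, 'y': 9}
i=8, x='z': counts = {'x': 14, 'z': 13, 'y': 9}
i=9, x='x': counts = {'x': 23, 'z': 13, 'y': 9}

{'x': 23, 'z': 13, 'y': 9}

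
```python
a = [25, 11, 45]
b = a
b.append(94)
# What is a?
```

After line 1: a = [25, 11, 45]
After line 2 (b = a is an alias, same object): a = [25, 11, 45], b = [25, 11, 45]
After line 3 (b.append mutates the shared list): a = [25, 11, 45, 94], b = [25, 11, 45, 94]

[25, 11, 45, 94]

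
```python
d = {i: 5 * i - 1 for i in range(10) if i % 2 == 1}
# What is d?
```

{1: 4, 3: 14, 5: 24, 7: 34, 9: 44}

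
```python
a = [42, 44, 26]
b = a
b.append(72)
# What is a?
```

After line 1: a = [42, 44, 26]
After line 2 (b = a is an alias, same object): a = [42, 44, 26], b = [42, 44, 26]
After line 3 (b.append mutates the shared list): a = [42, 44, 26, 72], b = [42, 44, 26, 72]

[42, 44, 26, 72]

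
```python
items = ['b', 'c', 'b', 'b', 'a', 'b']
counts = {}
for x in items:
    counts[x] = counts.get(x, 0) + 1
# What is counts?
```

Initial: counts = {}, items = ['b', 'c', 'b', 'b', 'a', 'b']
See 'b': counts = {'b': 1}
See 'c': counts = {'b': 1, 'c': 1}
See 'b': counts = {'b': 2, 'c': 1}
See 'b': counts = {'b': 3, 'c': 1}
See 'a': counts = {'b': 3, 'c': 1, 'a': 1}
See 'b': counts = {'b': 4, 'c': 1, 'a': 1}

{'b': 4, 'c': 1, 'a': 1}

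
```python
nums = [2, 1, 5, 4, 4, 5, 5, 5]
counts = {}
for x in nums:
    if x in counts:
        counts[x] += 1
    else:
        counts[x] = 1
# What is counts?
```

Initial: counts = {}, nums = [2, 1, 5, 4, 4, 5, 5, 5]
See 2: counts = {2: 1}
See 1: counts = {2: 1, 1: 1}
See 5: counts = {2: 1, 1: 1, 5: 1}
See 4: counts = {2: 1, 1: 1, 5: 1, 4: 1}
See 4: counts = {2: 1, 1: 1, 5: 1, 4: 2}
See 5: counts = {2: 1, 1: 1, 5: 2, 4: 2}
See 5: counts = {2: 1, 1: 1, 5: 3, 4: 2}
See 5: counts = {2: 1, 1: 1, 5: 4, 4: 2}

{2: 1, 1: 1, 5: 4, 4: 2}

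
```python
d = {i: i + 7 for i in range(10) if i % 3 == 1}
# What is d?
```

{1: 8, 4: 11, 7: 14}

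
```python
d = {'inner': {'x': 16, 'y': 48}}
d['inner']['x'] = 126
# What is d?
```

After line 1: d = {'inner': {'x': 16, 'y': 48}}
After line 2 (inner x overwritten): d = {'inner': {'x': 126, 'y': 48}}

{'inner': {'x': 126, 'y': 48}}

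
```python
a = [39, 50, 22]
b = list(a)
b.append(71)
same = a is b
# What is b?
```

After line 1: a = [39, 50, 22]
After line 2 (b = list(a) is a shallow copy, new object): a = [39, 50, 22], b = [39, 50, 22]
After line 3 (append only mutates b): a = [39, 50, 22], b = [39, 50, 22, 71]
After line 4 (same = a is b; different objects -> False): same = False

[39, 50, 22, 71]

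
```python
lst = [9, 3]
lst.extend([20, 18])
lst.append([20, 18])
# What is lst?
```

After line 1: lst = [9, 3]
After line 2 (extend unpacks [20, 18]): lst = [9, 3, 20, 18]
After line 3 (append adds [20, 18] as single element): lst = [9, 3, 20, 18, [20, 18]]

[9, 3, 20, 18, [20, 18]]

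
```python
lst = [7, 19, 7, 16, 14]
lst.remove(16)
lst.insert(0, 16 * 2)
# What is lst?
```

After line 1: lst = [7, 19, 7, 16, 14]
After line 2 (remove first 16): lst = [7, 19, 7, 14]
After line 3 (insert 32 at index 0): lst = [32, 7, 19, 7, 14]

[32, 7, 19, 7, 14]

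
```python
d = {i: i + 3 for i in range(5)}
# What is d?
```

{0: 3, 1: 4, 2: 5, 3: 6, 4: 7}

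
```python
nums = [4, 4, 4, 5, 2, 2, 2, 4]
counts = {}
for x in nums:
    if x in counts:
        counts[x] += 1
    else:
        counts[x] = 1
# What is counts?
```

Initial: counts = {}, nums = [4, 4, 4, 5, 2, 2, 2, 4]
See 4: counts = {4: 1}
See 4: counts = {4: 2}
See 4: counts = {4: 3}
See 5: counts = {4: 3, 5: 1}
See 2: counts = {4: 3, 5: 1, 2: 1}
See 2: counts = {4: 3, 5: 1, 2: 2}
See 2: counts = {4: 3, 5: 1, 2: 3}
See 4: counts = {4: 4, 5: 1, 2: 3}

{4: 4, 5: 1, 2: 3}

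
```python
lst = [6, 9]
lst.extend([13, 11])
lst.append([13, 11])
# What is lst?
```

After line 1: lst = [6, 9]
After line 2 (extend unpacks [13, 11]): lst = [6, 9, 13, 11]
After line 3 (append adds [13, 11] as single element): lst = [6, 9, 13, 11, [13, 11]]

[6, 9, 13, 11, [13, 11]]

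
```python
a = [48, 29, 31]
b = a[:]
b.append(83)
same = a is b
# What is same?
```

After line 1: a = [48, 29, 31]
After line 2 (b = a[:] is a shallow copy, new object): a = [48, 29, 31], b = [48, 29, 31]
After line 3 (append only mutates b): a = [48, 29, 31], b = [48, 29, 31, 83]
After line 4 (same = a is b; different objects -> False): same = False

False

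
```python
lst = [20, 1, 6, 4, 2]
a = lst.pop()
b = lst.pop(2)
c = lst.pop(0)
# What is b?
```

After line 1: lst = [20, 1, 6, 4, 2]
After line 2 (pop() -> a = 2): lst = [20, 1, 6, 4]
After line 3 (pop(2) -> b = 6): lst = [20, 1, 4]
After line 4 (pop(0) -> c = 20): lst = [1, 4]

6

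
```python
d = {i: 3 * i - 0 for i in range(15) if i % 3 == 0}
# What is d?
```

{0: 0, 3: 9, 6: 18, 9: 27, 12: 36}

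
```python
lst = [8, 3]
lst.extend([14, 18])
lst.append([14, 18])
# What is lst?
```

After line 1: lst = [8, 3]
After line 2 (extend unpacks [14, 18]): lst = [8, 3, 14, 18]
After line 3 (append adds [14, 18] as single element): lst = [8, 3, 14, 18, [14, 18]]

[8, 3, 14, 18, [14, 18]]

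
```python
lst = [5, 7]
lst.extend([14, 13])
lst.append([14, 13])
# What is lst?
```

After line 1: lst = [5, 7]
After line 2 (extend unpacks [14, 13]): lst = [5, 7, 14, 13]
After line 3 (append adds [14, 13] as single element): lst = [5, 7, 14, 13, [14, 13]]

[5, 7, 14, 13, [14, 13]]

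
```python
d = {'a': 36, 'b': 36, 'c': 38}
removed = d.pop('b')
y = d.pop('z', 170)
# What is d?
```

After line 1: d = {'a': 36, 'b': 36, 'c': 38}
After line 2 (pop 'b' returns 36): d = {'a': 36, 'c': 38}, removed = 36
After line 3 (pop 'z' missing, returns default 170): d = {'a': 36, 'c': 38}, y = 170

{'a': 36, 'c': 38}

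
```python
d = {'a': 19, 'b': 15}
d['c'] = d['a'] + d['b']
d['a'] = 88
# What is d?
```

After line 1: d = {'a': 19, 'b': 15}
After line 2 (d['c'] = 19 + 15): d = {'a': 19, 'b': 15, 'c': 34}
After line 3: d = {'a': 88, 'b': 15, 'c': 34}

{'a': 88, 'b': 15, 'c': 34}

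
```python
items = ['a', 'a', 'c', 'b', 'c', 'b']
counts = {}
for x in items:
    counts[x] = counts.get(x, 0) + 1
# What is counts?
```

Initial: counts = {}, items = ['a', 'a', 'c', 'b', 'c', 'b']
See 'a': counts = {'a': 1}
See 'a': counts = {'a': 2}
See 'c': counts = {'a': 2, 'c': 1}
See 'b': counts = {'a': 2, 'c': 1, 'b': 1}
See 'c': counts = {'a': 2, 'c': 2, 'b': 1}
See 'b': counts = {'a': 2, 'c': 2, 'b': 2}

{'a': 2, 'c': 2, 'b': 2}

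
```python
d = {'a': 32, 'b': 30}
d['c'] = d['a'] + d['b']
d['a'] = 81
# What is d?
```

After line 1: d = {'a': 32, 'b': 30}
After line 2 (d['c'] = 32 + 30): d = {'a': 32, 'b': 30, 'c': 62}
After line 3: d = {'a': 81, 'b': 30, 'c': 62}

{'a': 81, 'b': 30, 'c': 62}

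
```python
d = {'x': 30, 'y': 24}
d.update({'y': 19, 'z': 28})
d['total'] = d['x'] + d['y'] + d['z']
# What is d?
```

After line 1: d = {'x': 30, 'y': 24}
After line 2 (y overwritten, z added): d = {'x': 30, 'y': 19, 'z': 28}
After line 3 (total = 30 + 19 + 28 = 77): d = {'x': 30, 'y': 19, 'z': 28, 'total': 77}

{'x': 30, 'y': 19, 'z': 28, 'total': 77}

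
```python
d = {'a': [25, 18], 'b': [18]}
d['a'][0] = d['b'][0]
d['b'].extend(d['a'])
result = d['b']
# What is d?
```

After line 1: d = {'a': [25, 18], 'b': [18]}
After line 2 (a[0] = b[0] = 18): d = {'a': [18, 18], 'b': [18]}
After line 3 (b.extend(a) appends [18, 18]): d = {'a': [18, 18], 'b': [18, 18, 18]}
After line 4: result = d['b'] = [18, 18, 18]

{'a': [18, 18], 'b': [18, 18, 18]}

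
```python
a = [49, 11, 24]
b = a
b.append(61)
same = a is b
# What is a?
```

After line 1: a = [49, 11, 24]
After line 2 (b = a is an alias, same object): a = [49, 11, 24], b = [49, 11, 24]
After line 3 (b.append mutates the shared list): a = [49, 11, 24, 61], b = [49, 11, 24, 61]
After line 4 (same = a is b; same object -> True): same = True

[49, 11, 24, 61]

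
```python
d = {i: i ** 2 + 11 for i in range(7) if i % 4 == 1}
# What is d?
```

{1: 12, 5: 36}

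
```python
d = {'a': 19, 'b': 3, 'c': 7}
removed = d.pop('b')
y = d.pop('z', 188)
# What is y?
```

After line 1: d = {'a': 19, 'b': 3, 'c': 7}
After line 2 (pop 'b' returns 3): d = {'a': 19, 'c': 7}, removed = 3
After line 3 (pop 'z' missing, returns default 188): d = {'a': 19, 'c': 7}, y = 188

188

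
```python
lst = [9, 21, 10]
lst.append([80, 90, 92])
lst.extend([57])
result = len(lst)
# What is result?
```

After line 1: lst = [9, 21, 10]
After line 2 (append adds [80, 90, 92] as single element): lst = [9, 21, 10, [80, 90, 92]]
After line 3 (extend unpacks [57], adds 57): lst = [9, 21, 10, [80, 90, 92], 57]
After line 4: result = len(lst) = 5

5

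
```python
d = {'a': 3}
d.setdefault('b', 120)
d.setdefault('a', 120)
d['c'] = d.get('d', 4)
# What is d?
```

After line 1: d = {'a': 3}
After line 2 (setdefault adds 'b'=120): d = {'a': 3, 'b': 120}
After line 3 (setdefault 'a' no-op, already exists): d = {'a': 3, 'b': 120}
After line 4 (get('d', 4) returns default since 'd' not in d): d = {'a': 3, 'b': 120, 'c': 4}

{'a': 3, 'b': 120, 'c': 4}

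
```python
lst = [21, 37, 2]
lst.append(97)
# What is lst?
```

[21, 37, 2, 97]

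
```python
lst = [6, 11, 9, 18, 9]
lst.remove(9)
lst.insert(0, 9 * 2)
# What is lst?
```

After line 1: lst = [6, 11, 9, 18, 9]
After line 2 (remove first 9): lst = [6, 11, 18, 9]
After line 3 (insert 18 at index 0): lst = [18, 6, 11, 18, 9]

[18, 6, 11, 18, 9]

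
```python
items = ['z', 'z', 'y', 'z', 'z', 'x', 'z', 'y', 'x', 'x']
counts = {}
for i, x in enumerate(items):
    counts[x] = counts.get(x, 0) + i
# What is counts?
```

Initial: counts = {}, items = ['z', 'z', 'y', 'z', 'z', 'x', 'z', 'y', 'x', 'x']
i=0, x='z': counts = {'z': 0}
i=1, x='z': counts = {'z': 1}
i=2, x='y': counts = {'z': 1, 'y': 2}
i=3, x='z': counts = {'z': 4, 'y': 2}
i=4, x='z': counts = {'z': 8, 'y': 2}
i=5, x='x': counts = {'z': 8, 'y': 2, 'x': 5}
i=6, x='z': counts = {'z': 14, 'y': 2, 'x': 5}
i=7, x='y': counts = {'z': 14, 'y': 9, 'x': 5}
i=8, x='x': counts = {'z': 14, 'y': 9, 'x': 13}
i=9, x='x': counts = {'z': 14, 'y': 9, 'x': 22}

{'z': 14, 'y': 9, 'x': 22}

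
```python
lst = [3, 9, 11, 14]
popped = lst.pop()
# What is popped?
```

14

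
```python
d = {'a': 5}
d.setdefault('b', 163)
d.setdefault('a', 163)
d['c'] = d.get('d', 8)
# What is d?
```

After line 1: d = {'a': 5}
After line 2 (setdefault adds 'b'=163): d = {'a': 5, 'b': 163}
After line 3 (setdefault 'a' no-op, already exists): d = {'a': 5, 'b': 163}
After line 4 (get('d', 8) returns default since 'd' not in d): d = {'a': 5, 'b': 163, 'c': 8}

{'a': 5, 'b': 163, 'c': 8}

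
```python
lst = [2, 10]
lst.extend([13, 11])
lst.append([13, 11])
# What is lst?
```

After line 1: lst = [2, 10]
After line 2 (extend unpacks [13, 11]): lst = [2, 10, 13, 11]
After line 3 (append adds [13, 11] as single element): lst = [2, 10, 13, 11, [13, 11]]

[2, 10, 13, 11, [13, 11]]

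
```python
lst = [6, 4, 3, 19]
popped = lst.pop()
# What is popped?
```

19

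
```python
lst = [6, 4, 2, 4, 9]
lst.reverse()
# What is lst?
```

[9, 4, 2, 4, 6]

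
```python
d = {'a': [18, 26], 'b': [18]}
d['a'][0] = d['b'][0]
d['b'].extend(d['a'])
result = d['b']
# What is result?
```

After line 1: d = {'a': [18, 26], 'b': [18]}
After line 2 (a[0] = b[0] = 18): d = {'a': [18, 26], 'b': [18]}
After line 3 (b.extend(a) appends [18, 26]): d = {'a': [18, 26], 'b': [18, 18, 26]}
After line 4: result = d['b'] = [18, 18, 26]

[18, 18, 26]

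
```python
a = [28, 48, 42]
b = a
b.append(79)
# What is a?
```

After line 1: a = [28, 48, 42]
After line 2 (b = a is an alias, same object): a = [28, 48, 42], b = [28, 48, 42]
After line 3 (b.append mutates the shared list): a = [28, 48, 42, 79], b = [28, 48, 42, 79]

[28, 48, 42, 79]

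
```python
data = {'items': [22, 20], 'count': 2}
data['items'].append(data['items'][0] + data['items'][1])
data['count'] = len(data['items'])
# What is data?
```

After line 1: data = {'items': [22, 20], 'count': 2}
After line 2 (append 22 + 20 = 42): data = {'items': [22, 20, 42], 'count': 2}
After line 3 (count = len(items) = 3): data = {'items': [22, 20, 42], 'count': 3}

{'items': [22, 20, 42], 'count': 3}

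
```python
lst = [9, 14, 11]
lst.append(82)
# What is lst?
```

[9, 14, 11, 82]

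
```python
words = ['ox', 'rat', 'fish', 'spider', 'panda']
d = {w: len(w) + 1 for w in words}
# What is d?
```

{'ox': 3, 'rat': 4, 'fish': 5, 'spider': 7, 'panda': 6}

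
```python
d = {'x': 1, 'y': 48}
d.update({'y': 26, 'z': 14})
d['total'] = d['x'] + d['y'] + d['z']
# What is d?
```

After line 1: d = {'x': 1, 'y': 48}
After line 2 (y overwritten, z added): d = {'x': 1, 'y': 26, 'z': 14}
After line 3 (total = 1 + 26 + 14 = 41): d = {'x': 1, 'y': 26, 'z': 14, 'total': 41}

{'x': 1, 'y': 26, 'z': 14, 'total': 41}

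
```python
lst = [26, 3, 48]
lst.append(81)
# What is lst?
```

[26, 3, 48, 81]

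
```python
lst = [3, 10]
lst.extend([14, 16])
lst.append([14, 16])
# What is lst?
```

After line 1: lst = [3, 10]
After line 2 (extend unpacks [14, 16]): lst = [3, 10, 14, 16]
After line 3 (append adds [14, 16] as single element): lst = [3, 10, 14, 16, [14, 16]]

[3, 10, 14, 16, [14, 16]]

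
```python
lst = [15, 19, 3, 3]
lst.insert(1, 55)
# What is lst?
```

[15, 55, 19, 3, 3]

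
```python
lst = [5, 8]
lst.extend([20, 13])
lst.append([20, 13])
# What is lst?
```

After line 1: lst = [5, 8]
After line 2 (extend unpacks [20, 13]): lst = [5, 8, 20, 13]
After line 3 (append adds [20, 13] as single element): lst = [5, 8, 20, 13, [20, 13]]

[5, 8, 20, 13, [20, 13]]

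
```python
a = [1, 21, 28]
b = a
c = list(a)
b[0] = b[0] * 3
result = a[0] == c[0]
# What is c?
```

After line 1: a = [1, 21, 28]
After line 2 (b = a, alias): a = [1, 21, 28], b = [1, 21, 28]
After line 3 (c = list(a) is a copy, new object): c = [1, 21, 28]
After line 4 (b[0] = 1 * 3 = 3; mutates shared a/b): a = b = [3, 21, 28], c = [1, 21, 28]
After line 5 (a[0] = 3, c[0] = 1; result = False)

[1, 21, 28]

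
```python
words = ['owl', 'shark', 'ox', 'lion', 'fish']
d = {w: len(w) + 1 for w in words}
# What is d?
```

{'owl': 4, 'shark': 6, 'ox': 3, 'lion': 5, 'fish': 5}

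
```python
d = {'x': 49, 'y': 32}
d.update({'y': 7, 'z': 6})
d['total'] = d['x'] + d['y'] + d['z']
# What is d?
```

After line 1: d = {'x': 49, 'y': 32}
After line 2 (y overwritten, z added): d = {'x': 49, 'y': 7, 'z': 6}
After line 3 (total = 49 + 7 + 6 = 62): d = {'x': 49, 'y': 7, 'z': 6, 'total': 62}

{'x': 49, 'y': 7, 'z': 6, 'total': 62}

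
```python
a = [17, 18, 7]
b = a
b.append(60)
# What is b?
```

After line 1: a = [17, 18, 7]
After line 2 (b = a is an alias, same object): a = [17, 18, 7], b = [17, 18, 7]
After line 3 (b.append mutates the shared list): a = [17, 18, 7, 60], b = [17, 18, 7, 60]

[17, 18, 7, 60]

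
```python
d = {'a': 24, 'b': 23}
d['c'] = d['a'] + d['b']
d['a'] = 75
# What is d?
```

After line 1: d = {'a': 24, 'b': 23}
After line 2 (d['c'] = 24 + 23): d = {'a': 24, 'b': 23, 'c': 47}
After line 3: d = {'a': 75, 'b': 23, 'c': 47}

{'a': 75, 'b': 23, 'c': 47}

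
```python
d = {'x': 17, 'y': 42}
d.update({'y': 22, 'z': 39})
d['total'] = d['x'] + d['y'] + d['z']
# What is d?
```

After line 1: d = {'x': 17, 'y': 42}
After line 2 (y overwritten, z added): d = {'x': 17, 'y': 22, 'z': 39}
After line 3 (total = 17 + 22 + 39 = 78): d = {'x': 17, 'y': 22, 'z': 39, 'total': 78}

{'x': 17, 'y': 22, 'z': 39, 'total': 78}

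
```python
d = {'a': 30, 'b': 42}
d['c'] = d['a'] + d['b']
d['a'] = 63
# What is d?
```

After line 1: d = {'a': 30, 'b': 42}
After line 2 (d['c'] = 30 + 42): d = {'a': 30, 'b': 42, 'c': 72}
After line 3: d = {'a': 63, 'b': 42, 'c': 72}

{'a': 63, 'b': 42, 'c': 72}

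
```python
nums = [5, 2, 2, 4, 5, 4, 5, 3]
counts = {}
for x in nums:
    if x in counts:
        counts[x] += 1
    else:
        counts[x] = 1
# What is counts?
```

Initial: counts = {}, nums = [5, 2, 2, 4, 5, 4, 5, 3]
See 5: counts = {5: 1}
See 2: counts = {5: 1, 2: 1}
See 2: counts = {5: 1, 2: 2}
See 4: counts = {5: 1, 2: 2, 4: 1}
See 5: counts = {5: 2, 2: 2, 4: 1}
See 4: counts = {5: 2, 2: 2, 4: 2}
See 5: counts = {5: 3, 2: 2, 4: 2}
See 3: counts = {5: 3, 2: 2, 4: 2, 3: 1}

{5: 3, 2: 2, 4: 2, 3: 1}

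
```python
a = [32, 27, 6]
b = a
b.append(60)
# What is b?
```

After line 1: a = [32, 27, 6]
After line 2 (b = a is an alias, same object): a = [32, 27, 6], b = [32, 27, 6]
After line 3 (b.append mutates the shared list): a = [32, 27, 6, 60], b = [32, 27, 6, 60]

[32, 27, 6, 60]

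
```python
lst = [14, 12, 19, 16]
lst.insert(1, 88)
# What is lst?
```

[14, 88, 12, 19, 16]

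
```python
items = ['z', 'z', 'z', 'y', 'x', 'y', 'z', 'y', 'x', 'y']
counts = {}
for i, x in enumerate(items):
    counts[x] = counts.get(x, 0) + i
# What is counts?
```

Initial: counts = {}, items = ['z', 'z', 'z', 'y', 'x', 'y', 'z', 'y', 'x', 'y']
i=0, x='z': counts = {'z': 0}
i=1, x='z': counts = {'z': 1}
i=2, x='z': counts = {'z': 3}
i=3, x='y': counts = {'z': 3, 'y': 3}
i=4, x='x': counts = {'z': 3, 'y': 3, 'x': 4}
i=5, x='y': counts = {'z': 3, 'y': 8, 'x': 4}
i=6, x='z': counts = {'z': 9, 'y': 8, 'x': 4}
i=7, x='y': counts = {'z': 9, 'y': 15, 'x': 4}
i=8, x='x': counts = {'z': 9, 'y': 15, 'x': 12}
i=9, x='y': counts = {'z': 9, 'y': 24, 'x': 12}

{'z': 9, 'y': 24, 'x': 12}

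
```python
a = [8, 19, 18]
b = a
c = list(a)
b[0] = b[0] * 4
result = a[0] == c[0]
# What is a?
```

After line 1: a = [8, 19, 18]
After line 2 (b = a, alias): a = [8, 19, 18], b = [8, 19, 18]
After line 3 (c = list(a) is a copy, new object): c = [8, 19, 18]
After line 4 (b[0] = 8 * 4 = 32; mutates shared a/b): a = b = [32, 19, 18], c = [8, 19, 18]
After line 5 (a[0] = 32, c[0] = 8; result = False)

[32, 19, 18]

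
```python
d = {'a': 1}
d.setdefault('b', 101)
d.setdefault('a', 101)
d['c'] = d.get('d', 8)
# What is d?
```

After line 1: d = {'a': 1}
After line 2 (setdefault adds 'b'=101): d = {'a': 1, 'b': 101}
After line 3 (setdefault 'a' no-op, already exists): d = {'a': 1, 'b': 101}
After line 4 (get('d', 8) returns default since 'd' not in d): d = {'a': 1, 'b': 101, 'c': 8}

{'a': 1, 'b': 101, 'c': 8}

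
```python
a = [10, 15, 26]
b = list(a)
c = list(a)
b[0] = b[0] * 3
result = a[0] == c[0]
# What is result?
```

After line 1: a = [10, 15, 26]
After line 2 (b = list(a), copy): a = [10, 15, 26], b = [10, 15, 26]
After line 3 (c = list(a) is a copy, new object): c = [10, 15, 26]
After line 4 (b[0] = 10 * 3 = 30; only b mutates (copy)): a = [10, 15, 26], b = [30, 15, 26], c = [10, 15, 26]
After line 5 (a[0] = 10, c[0] = 10; result = True)

True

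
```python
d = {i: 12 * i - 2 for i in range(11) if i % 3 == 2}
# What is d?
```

{2: 22, 5: 58, 8: 94}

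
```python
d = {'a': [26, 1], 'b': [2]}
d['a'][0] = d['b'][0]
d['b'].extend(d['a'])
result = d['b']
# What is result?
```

After line 1: d = {'a': [26, 1], 'b': [2]}
After line 2 (a[0] = b[0] = 2): d = {'a': [2, 1], 'b': [2]}
After line 3 (b.extend(a) appends [2, 1]): d = {'a': [2, 1], 'b': [2, 2, 1]}
After line 4: result = d['b'] = [2, 2, 1]

[2, 2, 1]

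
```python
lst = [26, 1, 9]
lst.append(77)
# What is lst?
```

[26, 1, 9, 77]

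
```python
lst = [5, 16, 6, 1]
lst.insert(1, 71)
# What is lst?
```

[5, 71, 16, 6, 1]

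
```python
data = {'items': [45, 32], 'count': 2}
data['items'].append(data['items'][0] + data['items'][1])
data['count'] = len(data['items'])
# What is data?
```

After line 1: data = {'items': [45, 32], 'count': 2}
After line 2 (append 45 + 32 = 77): data = {'items': [45, 32, 77], 'count': 2}
After line 3 (count = len(items) = 3): data = {'items': [45, 32, 77], 'count': 3}

{'items': [45, 32, 77], 'count': 3}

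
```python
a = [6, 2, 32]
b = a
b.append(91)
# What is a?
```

After line 1: a = [6, 2, 32]
After line 2 (b = a is an alias, same object): a = [6, 2, 32], b = [6, 2, 32]
After line 3 (b.append mutates the shared list): a = [6, 2, 32, 91], b = [6, 2, 32, 91]

[6, 2, 32, 91]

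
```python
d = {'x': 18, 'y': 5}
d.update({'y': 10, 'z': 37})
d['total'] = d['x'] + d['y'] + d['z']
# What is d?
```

After line 1: d = {'x': 18, 'y': 5}
After line 2 (y overwritten, z added): d = {'x': 18, 'y': 10, 'z': 37}
After line 3 (total = 18 + 10 + 37 = 65): d = {'x': 18, 'y': 10, 'z': 37, 'total': 65}

{'x': 18, 'y': 10, 'z': 37, 'total': 65}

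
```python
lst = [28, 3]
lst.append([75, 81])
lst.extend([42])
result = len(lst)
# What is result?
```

After line 1: lst = [28, 3]
After line 2 (append adds [75, 81] as single element): lst = [28, 3, [75, 81]]
After line 3 (extend unpacks [42], adds 42): lst = [28, 3, [75, 81], 42]
After line 4: result = len(lst) = 4

4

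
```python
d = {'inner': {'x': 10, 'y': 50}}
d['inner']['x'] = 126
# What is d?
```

After line 1: d = {'inner': {'x': 10, 'y': 50}}
After line 2 (inner x overwritten): d = {'inner': {'x': 126, 'y': 50}}

{'inner': {'x': 126, 'y': 50}}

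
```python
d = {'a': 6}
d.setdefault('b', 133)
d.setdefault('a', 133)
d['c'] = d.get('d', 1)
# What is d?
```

After line 1: d = {'a': 6}
After line 2 (setdefault adds 'b'=133): d = {'a': 6, 'b': 133}
After line 3 (setdefault 'a' no-op, already exists): d = {'a': 6, 'b': 133}
After line 4 (get('d', 1) returns default since 'd' not in d): d = {'a': 6, 'b': 133, 'c': 1}

{'a': 6, 'b': 133, 'c': 1}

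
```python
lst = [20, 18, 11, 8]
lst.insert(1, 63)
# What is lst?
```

[20, 63, 18, 11, 8]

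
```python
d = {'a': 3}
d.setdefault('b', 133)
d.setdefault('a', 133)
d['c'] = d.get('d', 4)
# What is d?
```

After line 1: d = {'a': 3}
After line 2 (setdefault adds 'b'=133): d = {'a': 3, 'b': 133}
After line 3 (setdefault 'a' no-op, already exists): d = {'a': 3, 'b': 133}
After line 4 (get('d', 4) returns default since 'd' not in d): d = {'a': 3, 'b': 133, 'c': 4}

{'a': 3, 'b': 133, 'c': 4}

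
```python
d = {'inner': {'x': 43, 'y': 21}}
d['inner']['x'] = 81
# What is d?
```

After line 1: d = {'inner': {'x': 43, 'y': 21}}
After line 2 (inner x overwritten): d = {'inner': {'x': 81, 'y': 21}}

{'inner': {'x': 81, 'y': 21}}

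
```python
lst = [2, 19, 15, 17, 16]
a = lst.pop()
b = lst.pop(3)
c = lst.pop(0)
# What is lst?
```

After line 1: lst = [2, 19, 15, 17, 16]
After line 2 (pop() -> a = 16): lst = [2, 19, 15, 17]
After line 3 (pop(3) -> b = 17): lst = [2, 19, 15]
After line 4 (pop(0) -> c = 2): lst = [19, 15]

[19, 15]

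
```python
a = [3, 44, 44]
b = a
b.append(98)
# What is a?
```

After line 1: a = [3, 44, 44]
After line 2 (b = a is an alias, same object): a = [3, 44, 44], b = [3, 44, 44]
After line 3 (b.append mutates the shared list): a = [3, 44, 44, 98], b = [3, 44, 44, 98]

[3, 44, 44, 98]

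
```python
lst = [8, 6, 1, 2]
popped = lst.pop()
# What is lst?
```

[8, 6, 1]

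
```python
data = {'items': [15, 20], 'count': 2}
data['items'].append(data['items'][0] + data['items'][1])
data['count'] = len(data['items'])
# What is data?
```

After line 1: data = {'items': [15, 20], 'count': 2}
After line 2 (append 15 + 20 = 35): data = {'items': [15, 20, 35], 'count': 2}
After line 3 (count = len(items) = 3): data = {'items': [15, 20, 35], 'count': 3}

{'items': [15, 20, 35], 'count': 3}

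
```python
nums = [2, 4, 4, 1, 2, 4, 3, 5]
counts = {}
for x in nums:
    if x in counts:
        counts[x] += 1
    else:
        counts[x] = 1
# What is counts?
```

Initial: counts = {}, nums = [2, 4, 4, 1, 2, 4, 3, 5]
See 2: counts = {2: 1}
See 4: counts = {2: 1, 4: 1}
See 4: counts = {2: 1, 4: 2}
See 1: counts = {2: 1, 4: 2, 1: 1}
See 2: counts = {2: 2, 4: 2, 1: 1}
See 4: counts = {2: 2, 4: 3, 1: 1}
See 3: counts = {2: 2, 4: 3, 1: 1, 3: 1}
See 5: counts = {2: 2, 4: 3, 1: 1, 3: 1, 5: 1}

{2: 2, 4: 3, 1: 1, 3: 1, 5: 1}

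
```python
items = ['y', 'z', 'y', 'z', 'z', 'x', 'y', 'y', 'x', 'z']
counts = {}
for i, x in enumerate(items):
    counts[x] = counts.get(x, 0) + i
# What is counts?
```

Initial: counts = {}, items = ['y', 'z', 'y', 'z', 'z', 'x', 'y', 'y', 'x', 'z']
i=0, x='y': counts = {'y': 0}
i=1, x='z': counts = {'y': 0, 'z': 1}
i=2, x='y': counts = {'y': 2, 'z': 1}
i=3, x='z': counts = {'y': 2, 'z': 4}
i=4, x='z': counts = {'y': 2, 'z': 8}
i=5, x='x': counts = {'y': 2, 'z': 8, 'x': 5}
i=6, x='y': counts = {'y': 8, 'z': 8, 'x': 5}
i=7, x='y': counts = {'y': 15, 'z': 8, 'x': 5}
i=8, x='x': counts = {'y': 15, 'z': 8, 'x': 13}
i=9, x='z': counts = {'y': 15, 'z': 17, 'x': 13}

{'y': 15, 'z': 17, 'x': 13}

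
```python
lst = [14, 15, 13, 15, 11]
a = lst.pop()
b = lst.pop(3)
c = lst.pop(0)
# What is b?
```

After line 1: lst = [14, 15, 13, 15, 11]
After line 2 (pop() -> a = 11): lst = [14, 15, 13, 15]
After line 3 (pop(3) -> b = 15): lst = [14, 15, 13]
After line 4 (pop(0) -> c = 14): lst = [15, 13]

15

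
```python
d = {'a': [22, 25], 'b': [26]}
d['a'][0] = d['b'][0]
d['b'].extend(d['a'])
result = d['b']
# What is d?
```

After line 1: d = {'a': [22, 25], 'b': [26]}
After line 2 (a[0] = b[0] = 26): d = {'a': [26, 25], 'b': [26]}
After line 3 (b.extend(a) appends [26, 25]): d = {'a': [26, 25], 'b': [26, 26, 25]}
After line 4: result = d['b'] = [26, 26, 25]

{'a': [26, 25], 'b': [26, 26, 25]}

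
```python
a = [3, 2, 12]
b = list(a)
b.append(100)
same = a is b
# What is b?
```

After line 1: a = [3, 2, 12]
After line 2 (b = list(a) is a shallow copy, new object): a = [3, 2, 12], b = [3, 2, 12]
After line 3 (append only mutates b): a = [3, 2, 12], b = [3, 2, 12, 100]
After line 4 (same = a is b; different objects -> False): same = False

[3, 2, 12, 100]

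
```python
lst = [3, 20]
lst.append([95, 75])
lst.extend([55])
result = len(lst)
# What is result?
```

After line 1: lst = [3, 20]
After line 2 (append adds [95, 75] as single element): lst = [3, 20, [95, 75]]
After line 3 (extend unpacks [55], adds 55): lst = [3, 20, [95, 75], 55]
After line 4: result = len(lst) = 4

4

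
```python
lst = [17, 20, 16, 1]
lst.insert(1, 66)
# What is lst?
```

[17, 66, 20, 16, 1]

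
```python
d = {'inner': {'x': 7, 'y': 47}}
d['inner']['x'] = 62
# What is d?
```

After line 1: d = {'inner': {'x': 7, 'y': 47}}
After line 2 (inner x overwritten): d = {'inner': {'x': 62, 'y': 47}}

{'inner': {'x': 62, 'y': 47}}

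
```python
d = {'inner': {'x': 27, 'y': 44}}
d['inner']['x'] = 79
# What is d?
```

After line 1: d = {'inner': {'x': 27, 'y': 44}}
After line 2 (inner x overwritten): d = {'inner': {'x': 79, 'y': 44}}

{'inner': {'x': 79, 'y': 44}}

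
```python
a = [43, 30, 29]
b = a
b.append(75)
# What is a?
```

After line 1: a = [43, 30, 29]
After line 2 (b = a is an alias, same object): a = [43, 30, 29], b = [43, 30, 29]
After line 3 (b.append mutates the shared list): a = [43, 30, 29, 75], b = [43, 30, 29, 75]

[43, 30, 29, 75]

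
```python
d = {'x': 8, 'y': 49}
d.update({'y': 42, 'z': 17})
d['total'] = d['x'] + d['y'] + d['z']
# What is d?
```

After line 1: d = {'x': 8, 'y': 49}
After line 2 (y overwritten, z added): d = {'x': 8, 'y': 42, 'z': 17}
After line 3 (total = 8 + 42 + 17 = 67): d = {'x': 8, 'y': 42, 'z': 17, 'total': 67}

{'x': 8, 'y': 42, 'z': 17, 'total': 67}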